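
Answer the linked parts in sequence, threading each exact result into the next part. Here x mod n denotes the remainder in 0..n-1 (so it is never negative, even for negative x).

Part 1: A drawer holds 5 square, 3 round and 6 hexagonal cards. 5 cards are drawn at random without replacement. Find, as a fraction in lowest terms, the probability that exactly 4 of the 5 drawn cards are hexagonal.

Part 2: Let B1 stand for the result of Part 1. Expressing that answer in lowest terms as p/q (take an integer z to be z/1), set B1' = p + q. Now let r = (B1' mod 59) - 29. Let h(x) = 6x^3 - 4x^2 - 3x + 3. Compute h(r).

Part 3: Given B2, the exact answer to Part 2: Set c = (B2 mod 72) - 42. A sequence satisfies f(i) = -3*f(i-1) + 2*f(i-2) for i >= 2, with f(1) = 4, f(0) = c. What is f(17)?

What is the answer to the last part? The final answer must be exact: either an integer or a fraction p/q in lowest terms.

Part 1: total draws C(14,5) = 2002; favorable C(6,4)*C(8,1) = 120; P = 60/1001; answer 60/1001
Part 2: B1 = 60/1001; threaded value p + q = 1061; r = 29; 6*(29)^3 - 4*(29)^2 - 3*(29)^1 + 3 = (146334) + (-3364) + (-87) + (3) = 142886; answer 142886
Part 3: B2 = 142886; c = -4; f(2) = -3*(4) + 2*(-4) = -20; iterating: f(2)=-20, f(3)=68, f(4)=-244, f(5)=868, f(6)=-3092, f(7)=11012, f(8)=-39220, f(9)=139684, f(10)=-497492, f(11)=1771844, f(12)=-6310516, f(13)=22475236, f(14)=-80046740, f(15)=285090692, f(16)=-1015365556, f(17)=3616278052; answer 3616278052

3616278052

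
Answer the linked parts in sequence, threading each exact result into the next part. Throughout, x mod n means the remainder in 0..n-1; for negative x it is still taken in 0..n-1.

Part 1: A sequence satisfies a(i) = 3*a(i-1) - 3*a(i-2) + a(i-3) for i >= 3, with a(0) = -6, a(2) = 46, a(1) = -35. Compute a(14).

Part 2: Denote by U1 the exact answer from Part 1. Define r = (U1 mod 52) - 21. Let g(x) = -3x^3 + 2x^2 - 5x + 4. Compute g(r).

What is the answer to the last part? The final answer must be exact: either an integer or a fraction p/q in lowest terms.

Part 1: a(3) = 3*(46) - 3*(-35) + 1*(-6) = 237; iterating: a(3)=237, a(4)=538, a(5)=949, a(6)=1470, a(7)=2101, a(8)=2842, a(9)=3693, a(10)=4654, a(11)=5725, a(12)=6906, a(13)=8197, a(14)=9598; answer 9598
Part 2: U1 = 9598; r = 9; -3*(9)^3 + 2*(9)^2 - 5*(9)^1 + 4 = (-2187) + (162) + (-45) + (4) = -2066; answer -2066

-2066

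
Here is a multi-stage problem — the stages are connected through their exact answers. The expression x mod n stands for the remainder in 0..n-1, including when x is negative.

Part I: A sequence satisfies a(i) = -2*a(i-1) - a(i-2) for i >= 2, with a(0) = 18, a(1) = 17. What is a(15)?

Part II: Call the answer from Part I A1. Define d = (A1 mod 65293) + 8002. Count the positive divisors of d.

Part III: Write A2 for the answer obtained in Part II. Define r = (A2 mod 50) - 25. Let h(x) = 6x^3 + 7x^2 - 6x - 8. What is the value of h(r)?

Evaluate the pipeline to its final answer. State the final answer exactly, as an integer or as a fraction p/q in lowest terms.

-52361

Part I: a(2) = -2*(17) - 1*(18) = -52; iterating: a(2)=-52, a(3)=87, a(4)=-122, a(5)=157, a(6)=-192, a(7)=227, a(8)=-262, a(9)=297, a(10)=-332, a(11)=367, a(12)=-402, a(13)=437, a(14)=-472, a(15)=507; answer 507
Part II: A1 = 507; d = 8509; 8509 = 67 * 127; number of divisors = (1+1) * (1+1) = 4; answer 4
Part III: A2 = 4; r = -21; 6*(-21)^3 + 7*(-21)^2 - 6*(-21)^1 - 8 = (-55566) + (3087) + (126) + (-8) = -52361; answer -52361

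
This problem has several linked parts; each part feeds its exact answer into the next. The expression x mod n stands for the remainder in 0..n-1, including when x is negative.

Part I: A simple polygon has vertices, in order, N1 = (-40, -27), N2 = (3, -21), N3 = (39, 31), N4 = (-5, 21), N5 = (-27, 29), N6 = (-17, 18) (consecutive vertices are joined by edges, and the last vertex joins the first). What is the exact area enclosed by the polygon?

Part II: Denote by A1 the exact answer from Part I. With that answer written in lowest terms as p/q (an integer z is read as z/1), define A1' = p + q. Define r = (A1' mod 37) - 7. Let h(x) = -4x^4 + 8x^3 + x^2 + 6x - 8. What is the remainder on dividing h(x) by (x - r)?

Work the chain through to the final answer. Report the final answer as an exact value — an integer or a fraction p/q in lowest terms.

Part I: cross terms: (-40*-21 - 3*-27)=921, (3*31 - 39*-21)=912, (39*21 - -5*31)=974, (-5*29 - -27*21)=422, (-27*18 - -17*29)=7, (-17*-27 - -40*18)=1179; twice the area = |4415| = 4415; area = 4415/2; answer 4415/2
Part II: A1 = 4415/2; threaded value p + q = 4417; r = 7; remainder = value at the root: -4*(7)^4 + 8*(7)^3 + 1*(7)^2 + 6*(7)^1 - 8 = (-9604) + (2744) + (49) + (42) + (-8) = -6777; answer -6777

-6777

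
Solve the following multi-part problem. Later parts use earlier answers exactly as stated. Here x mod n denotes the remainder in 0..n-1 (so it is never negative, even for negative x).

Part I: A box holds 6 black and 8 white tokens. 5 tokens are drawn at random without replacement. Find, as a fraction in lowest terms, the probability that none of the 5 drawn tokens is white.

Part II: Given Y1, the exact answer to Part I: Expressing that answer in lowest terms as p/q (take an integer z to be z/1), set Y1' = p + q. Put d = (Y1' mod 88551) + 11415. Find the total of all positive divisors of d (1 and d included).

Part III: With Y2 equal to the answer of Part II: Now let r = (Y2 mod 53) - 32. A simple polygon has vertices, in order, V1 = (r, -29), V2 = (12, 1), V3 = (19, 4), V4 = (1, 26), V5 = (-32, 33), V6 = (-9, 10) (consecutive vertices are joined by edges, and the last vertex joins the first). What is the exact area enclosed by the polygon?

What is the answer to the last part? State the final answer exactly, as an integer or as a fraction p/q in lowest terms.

1853/2

Part I: total draws C(14,5) = 2002; favorable C(6,5) = 6; P = 3/1001; answer 3/1001
Part II: Y1 = 3/1001; threaded value p + q = 1004; d = 12419; 12419 = 11 * 1129; sigma = (1 + 11) * (1 + 1129) = 12 * 1130 = 13560; answer 13560
Part III: Y2 = 13560; r = 13; cross terms: (13*1 - 12*-29)=361, (12*4 - 19*1)=29, (19*26 - 1*4)=490, (1*33 - -32*26)=865, (-32*10 - -9*33)=-23, (-9*-29 - 13*10)=131; twice the area = |1853| = 1853; area = 1853/2; answer 1853/2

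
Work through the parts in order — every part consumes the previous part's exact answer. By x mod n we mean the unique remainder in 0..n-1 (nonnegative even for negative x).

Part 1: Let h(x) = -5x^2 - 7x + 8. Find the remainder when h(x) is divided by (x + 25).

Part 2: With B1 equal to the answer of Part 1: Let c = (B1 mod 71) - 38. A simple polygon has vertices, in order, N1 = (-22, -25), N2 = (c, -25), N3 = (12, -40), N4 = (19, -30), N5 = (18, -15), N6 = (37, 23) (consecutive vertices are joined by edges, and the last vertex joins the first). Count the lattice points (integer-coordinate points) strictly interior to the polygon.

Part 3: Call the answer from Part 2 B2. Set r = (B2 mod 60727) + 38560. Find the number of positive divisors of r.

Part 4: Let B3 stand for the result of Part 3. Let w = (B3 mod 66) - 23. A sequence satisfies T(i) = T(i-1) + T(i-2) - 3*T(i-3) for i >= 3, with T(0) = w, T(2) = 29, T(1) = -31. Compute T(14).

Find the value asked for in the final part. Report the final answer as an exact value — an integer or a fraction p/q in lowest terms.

7909

Part 1: remainder = value at the root: -5*(-25)^2 - 7*(-25)^1 + 8 = (-3125) + (175) + (8) = -2942; answer -2942
Part 2: B1 = -2942; c = 2; cross terms: (-22*-25 - 2*-25)=600, (2*-40 - 12*-25)=220, (12*-30 - 19*-40)=400, (19*-15 - 18*-30)=255, (18*23 - 37*-15)=969, (37*-25 - -22*23)=-419; twice the area = |2025| = 2025; area = 2025/2; boundary points = 24 + 5 + 1 + 1 + 19 + 1 = 51; strictly interior points = area - boundary/2 + 1 = 988; answer 988
Part 3: B2 = 988; r = 39548; 39548 = 2^2 * 9887; number of divisors = (2+1) * (1+1) = 6; answer 6
Part 4: B3 = 6; w = -17; T(3) = 1*(29) + 1*(-31) - 3*(-17) = 49; iterating: T(3)=49, T(4)=171, T(5)=133, T(6)=157, T(7)=-223, T(8)=-465, T(9)=-1159, T(10)=-955, T(11)=-719, T(12)=1803, T(13)=3949, T(14)=7909; answer 7909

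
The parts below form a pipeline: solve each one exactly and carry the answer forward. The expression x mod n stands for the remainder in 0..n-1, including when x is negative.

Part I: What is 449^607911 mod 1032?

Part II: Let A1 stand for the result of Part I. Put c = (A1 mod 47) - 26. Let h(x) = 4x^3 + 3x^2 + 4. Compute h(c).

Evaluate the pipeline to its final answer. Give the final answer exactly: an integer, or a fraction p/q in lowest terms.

Part I: squarings mod 1032: 449^1=449, 449^2=361, 449^4=289, 449^8=961, 449^16=913, 449^32=745, 449^64=841, 449^128=361, 449^256=289, 449^512=961, 449^1024=913, 449^2048=745, 449^4096=841, 449^8192=361, 449^16384=289, 449^32768=961, 449^65536=913, 449^131072=745, 449^262144=841, 449^524288=361; 449^607911 = 449^1 * 449^2 * 449^4 * 449^32 * 449^128 * 449^512 * 449^1024 * 449^16384 * 449^65536 * 449^524288 = 65 (mod 1032); answer 65
Part II: A1 = 65; c = -8; 4*(-8)^3 + 3*(-8)^2 + 4 = (-2048) + (192) + (4) = -1852; answer -1852

-1852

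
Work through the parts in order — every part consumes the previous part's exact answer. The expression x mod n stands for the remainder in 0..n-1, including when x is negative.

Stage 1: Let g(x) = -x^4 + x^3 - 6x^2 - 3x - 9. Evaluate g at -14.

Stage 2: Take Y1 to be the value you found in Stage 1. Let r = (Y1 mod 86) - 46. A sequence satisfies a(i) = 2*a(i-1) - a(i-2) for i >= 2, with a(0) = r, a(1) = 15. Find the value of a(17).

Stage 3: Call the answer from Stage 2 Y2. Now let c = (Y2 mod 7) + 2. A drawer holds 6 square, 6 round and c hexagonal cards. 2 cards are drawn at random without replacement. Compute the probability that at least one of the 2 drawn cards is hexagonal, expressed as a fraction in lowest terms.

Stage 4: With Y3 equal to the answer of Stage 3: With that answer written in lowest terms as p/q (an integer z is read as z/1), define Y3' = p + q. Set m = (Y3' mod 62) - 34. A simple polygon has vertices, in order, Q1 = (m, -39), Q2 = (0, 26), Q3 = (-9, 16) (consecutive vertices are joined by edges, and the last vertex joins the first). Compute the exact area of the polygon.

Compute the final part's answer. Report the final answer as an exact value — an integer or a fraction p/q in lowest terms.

Stage 1: -1*(-14)^4 + 1*(-14)^3 - 6*(-14)^2 - 3*(-14)^1 - 9 = (-38416) + (-2744) + (-1176) + (42) + (-9) = -42303; answer -42303
Stage 2: Y1 = -42303; r = -37; a(2) = 2*(15) - 1*(-37) = 67; iterating: a(2)=67, a(3)=119, a(4)=171, a(5)=223, a(6)=275, a(7)=327, a(8)=379, a(9)=431, a(10)=483, a(11)=535, a(12)=587, a(13)=639, a(14)=691, a(15)=743, a(16)=795, a(17)=847; answer 847
Stage 3: Y2 = 847; c = 2; total draws C(14,2) = 91; complement C(12,2) = 66; favorable 91 - 66 = 25; P = 25/91; answer 25/91
Stage 4: Y3 = 25/91; threaded value p + q = 116; m = 20; cross terms: (20*26 - 0*-39)=520, (0*16 - -9*26)=234, (-9*-39 - 20*16)=31; twice the area = |785| = 785; area = 785/2; answer 785/2

785/2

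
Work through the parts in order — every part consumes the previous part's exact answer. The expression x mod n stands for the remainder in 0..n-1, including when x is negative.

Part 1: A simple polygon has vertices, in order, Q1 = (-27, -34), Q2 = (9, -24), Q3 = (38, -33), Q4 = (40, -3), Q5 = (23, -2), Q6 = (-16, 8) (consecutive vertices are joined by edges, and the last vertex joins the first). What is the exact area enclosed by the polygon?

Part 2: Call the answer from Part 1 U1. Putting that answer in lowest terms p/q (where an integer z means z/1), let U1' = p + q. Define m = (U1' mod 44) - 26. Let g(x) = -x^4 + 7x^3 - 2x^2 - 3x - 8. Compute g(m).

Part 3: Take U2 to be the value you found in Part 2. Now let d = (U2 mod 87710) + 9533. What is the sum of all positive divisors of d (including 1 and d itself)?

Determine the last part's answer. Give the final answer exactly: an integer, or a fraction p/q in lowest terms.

174720

Part 1: cross terms: (-27*-24 - 9*-34)=954, (9*-33 - 38*-24)=615, (38*-3 - 40*-33)=1206, (40*-2 - 23*-3)=-11, (23*8 - -16*-2)=152, (-16*-34 - -27*8)=760; twice the area = |3676| = 3676; area = 1838; answer 1838
Part 2: U1 = 1838; threaded value p + q = 1839; m = 9; -1*(9)^4 + 7*(9)^3 - 2*(9)^2 - 3*(9)^1 - 8 = (-6561) + (5103) + (-162) + (-27) + (-8) = -1655; answer -1655
Part 3: U2 = -1655; d = 95588; 95588 = 2^2 * 23 * 1039; sigma = (1 + 2 + 4) * (1 + 23) * (1 + 1039) = 7 * 24 * 1040 = 174720; answer 174720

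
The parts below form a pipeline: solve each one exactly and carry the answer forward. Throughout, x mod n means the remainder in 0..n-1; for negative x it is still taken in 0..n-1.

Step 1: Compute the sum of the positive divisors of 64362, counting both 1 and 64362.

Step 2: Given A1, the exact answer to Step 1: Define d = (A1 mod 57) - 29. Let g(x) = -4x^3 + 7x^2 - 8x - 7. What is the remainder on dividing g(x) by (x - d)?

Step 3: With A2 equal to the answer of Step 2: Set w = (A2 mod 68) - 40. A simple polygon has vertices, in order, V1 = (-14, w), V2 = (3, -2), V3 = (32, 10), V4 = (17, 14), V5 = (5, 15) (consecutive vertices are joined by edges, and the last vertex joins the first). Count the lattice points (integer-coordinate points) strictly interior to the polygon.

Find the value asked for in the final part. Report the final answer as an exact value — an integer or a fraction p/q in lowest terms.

368

Step 1: 64362 = 2 * 3 * 17 * 631; sigma = (1 + 2) * (1 + 3) * (1 + 17) * (1 + 631) = 3 * 4 * 18 * 632 = 136512; answer 136512
Step 2: A1 = 136512; d = 25; remainder = value at the root: -4*(25)^3 + 7*(25)^2 - 8*(25)^1 - 7 = (-62500) + (4375) + (-200) + (-7) = -58332; answer -58332
Step 3: A2 = -58332; w = -28; cross terms: (-14*-2 - 3*-28)=112, (3*10 - 32*-2)=94, (32*14 - 17*10)=278, (17*15 - 5*14)=185, (5*-28 - -14*15)=70; twice the area = |739| = 739; area = 739/2; boundary points = 1 + 1 + 1 + 1 + 1 = 5; strictly interior points = area - boundary/2 + 1 = 368; answer 368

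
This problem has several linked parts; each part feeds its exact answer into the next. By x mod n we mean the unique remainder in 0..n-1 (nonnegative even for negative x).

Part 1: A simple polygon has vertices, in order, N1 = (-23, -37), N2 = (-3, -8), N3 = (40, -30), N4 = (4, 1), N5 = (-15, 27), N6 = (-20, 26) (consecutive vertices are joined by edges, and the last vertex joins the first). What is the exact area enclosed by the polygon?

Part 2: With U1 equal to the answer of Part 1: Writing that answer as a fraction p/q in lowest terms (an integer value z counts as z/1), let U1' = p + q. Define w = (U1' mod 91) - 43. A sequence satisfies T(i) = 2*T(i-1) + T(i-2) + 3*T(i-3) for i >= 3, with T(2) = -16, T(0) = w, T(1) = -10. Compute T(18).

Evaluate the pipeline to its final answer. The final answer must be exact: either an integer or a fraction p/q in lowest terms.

-245521636

Part 1: cross terms: (-23*-8 - -3*-37)=73, (-3*-30 - 40*-8)=410, (40*1 - 4*-30)=160, (4*27 - -15*1)=123, (-15*26 - -20*27)=150, (-20*-37 - -23*26)=1338; twice the area = |2254| = 2254; area = 1127; answer 1127
Part 2: U1 = 1127; threaded value p + q = 1128; w = -7; T(3) = 2*(-16) + 1*(-10) + 3*(-7) = -63; iterating: T(3)=-63, T(4)=-172, T(5)=-455, T(6)=-1271, T(7)=-3513, T(8)=-9662, T(9)=-26650, T(10)=-73501, T(11)=-202638, T(12)=-558727, T(13)=-1540595, T(14)=-4247831, T(15)=-11712438, T(16)=-32294492, T(17)=-89044915, T(18)=-245521636; answer -245521636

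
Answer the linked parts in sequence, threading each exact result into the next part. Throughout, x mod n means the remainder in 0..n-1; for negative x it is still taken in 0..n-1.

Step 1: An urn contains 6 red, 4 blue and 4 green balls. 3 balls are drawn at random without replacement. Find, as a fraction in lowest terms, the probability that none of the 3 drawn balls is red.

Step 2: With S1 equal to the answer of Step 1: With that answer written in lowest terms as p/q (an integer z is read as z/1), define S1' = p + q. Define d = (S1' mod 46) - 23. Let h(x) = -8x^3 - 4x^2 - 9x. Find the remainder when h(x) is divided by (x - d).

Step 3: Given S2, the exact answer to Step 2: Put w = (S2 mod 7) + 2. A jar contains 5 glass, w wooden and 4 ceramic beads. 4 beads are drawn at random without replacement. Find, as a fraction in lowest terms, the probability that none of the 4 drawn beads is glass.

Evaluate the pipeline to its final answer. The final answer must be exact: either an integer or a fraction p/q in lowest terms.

99/476

Step 1: total draws C(14,3) = 364; favorable C(8,3) = 56; P = 2/13; answer 2/13
Step 2: S1 = 2/13; threaded value p + q = 15; d = -8; remainder = value at the root: -8*(-8)^3 - 4*(-8)^2 - 9*(-8)^1 = (4096) + (-256) + (72) = 3912; answer 3912
Step 3: S2 = 3912; w = 8; total draws C(17,4) = 2380; favorable C(12,4) = 495; P = 99/476; answer 99/476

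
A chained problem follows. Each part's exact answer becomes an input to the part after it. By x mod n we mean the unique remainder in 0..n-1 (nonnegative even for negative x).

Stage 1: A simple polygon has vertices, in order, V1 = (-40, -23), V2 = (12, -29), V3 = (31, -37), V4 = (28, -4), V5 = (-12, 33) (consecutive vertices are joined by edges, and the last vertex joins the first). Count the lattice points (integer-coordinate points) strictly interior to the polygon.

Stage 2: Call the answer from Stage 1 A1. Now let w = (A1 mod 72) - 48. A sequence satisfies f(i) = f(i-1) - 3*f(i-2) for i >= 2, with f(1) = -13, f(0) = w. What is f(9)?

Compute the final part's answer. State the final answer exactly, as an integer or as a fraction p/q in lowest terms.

Stage 1: cross terms: (-40*-29 - 12*-23)=1436, (12*-37 - 31*-29)=455, (31*-4 - 28*-37)=912, (28*33 - -12*-4)=876, (-12*-23 - -40*33)=1596; twice the area = |5275| = 5275; area = 5275/2; boundary points = 2 + 1 + 3 + 1 + 28 = 35; strictly interior points = area - boundary/2 + 1 = 2621; answer 2621
Stage 2: A1 = 2621; w = -19; f(2) = 1*(-13) - 3*(-19) = 44; iterating: f(2)=44, f(3)=83, f(4)=-49, f(5)=-298, f(6)=-151, f(7)=743, f(8)=1196, f(9)=-1033; answer -1033

-1033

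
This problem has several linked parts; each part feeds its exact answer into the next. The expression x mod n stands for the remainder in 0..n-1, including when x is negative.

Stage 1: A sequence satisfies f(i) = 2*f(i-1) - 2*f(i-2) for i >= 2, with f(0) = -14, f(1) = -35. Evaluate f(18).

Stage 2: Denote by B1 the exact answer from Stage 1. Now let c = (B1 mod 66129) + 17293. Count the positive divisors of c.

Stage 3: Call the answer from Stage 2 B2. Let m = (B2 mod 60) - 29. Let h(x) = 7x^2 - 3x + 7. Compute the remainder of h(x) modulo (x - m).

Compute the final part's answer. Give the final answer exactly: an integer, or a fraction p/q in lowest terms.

Stage 1: f(2) = 2*(-35) - 2*(-14) = -42; iterating: f(2)=-42, f(3)=-14, f(4)=56, f(5)=140, f(6)=168, f(7)=56, f(8)=-224, f(9)=-560, f(10)=-672, f(11)=-224, f(12)=896, f(13)=2240, f(14)=2688, f(15)=896, f(16)=-3584, f(17)=-8960, f(18)=-10752; answer -10752
Stage 2: B1 = -10752; c = 72670; 72670 = 2 * 5 * 13^2 * 43; number of divisors = (1+1) * (1+1) * (2+1) * (1+1) = 24; answer 24
Stage 3: B2 = 24; m = -5; remainder = value at the root: 7*(-5)^2 - 3*(-5)^1 + 7 = (175) + (15) + (7) = 197; answer 197

197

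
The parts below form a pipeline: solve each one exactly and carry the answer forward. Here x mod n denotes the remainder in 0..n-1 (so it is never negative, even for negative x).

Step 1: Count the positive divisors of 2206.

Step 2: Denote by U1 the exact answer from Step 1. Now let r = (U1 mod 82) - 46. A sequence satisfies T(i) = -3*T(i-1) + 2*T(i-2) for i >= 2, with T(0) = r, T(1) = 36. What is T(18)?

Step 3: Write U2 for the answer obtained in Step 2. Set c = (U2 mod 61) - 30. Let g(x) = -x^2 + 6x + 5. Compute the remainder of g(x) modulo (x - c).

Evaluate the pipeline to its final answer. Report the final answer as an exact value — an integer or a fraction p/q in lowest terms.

-155

Step 1: 2206 = 2 * 1103; number of divisors = (1+1) * (1+1) = 4; answer 4
Step 2: U1 = 4; r = -42; T(2) = -3*(36) + 2*(-42) = -192; iterating: T(2)=-192, T(3)=648, T(4)=-2328, T(5)=8280, T(6)=-29496, T(7)=105048, T(8)=-374136, T(9)=1332504, T(10)=-4745784, T(11)=16902360, T(12)=-60198648, T(13)=214400664, T(14)=-763599288, T(15)=2719599192, T(16)=-9685996152, T(17)=34497186840, T(18)=-122863552824; answer -122863552824
Step 3: U2 = -122863552824; c = -10; remainder = value at the root: -1*(-10)^2 + 6*(-10)^1 + 5 = (-100) + (-60) + (5) = -155; answer -155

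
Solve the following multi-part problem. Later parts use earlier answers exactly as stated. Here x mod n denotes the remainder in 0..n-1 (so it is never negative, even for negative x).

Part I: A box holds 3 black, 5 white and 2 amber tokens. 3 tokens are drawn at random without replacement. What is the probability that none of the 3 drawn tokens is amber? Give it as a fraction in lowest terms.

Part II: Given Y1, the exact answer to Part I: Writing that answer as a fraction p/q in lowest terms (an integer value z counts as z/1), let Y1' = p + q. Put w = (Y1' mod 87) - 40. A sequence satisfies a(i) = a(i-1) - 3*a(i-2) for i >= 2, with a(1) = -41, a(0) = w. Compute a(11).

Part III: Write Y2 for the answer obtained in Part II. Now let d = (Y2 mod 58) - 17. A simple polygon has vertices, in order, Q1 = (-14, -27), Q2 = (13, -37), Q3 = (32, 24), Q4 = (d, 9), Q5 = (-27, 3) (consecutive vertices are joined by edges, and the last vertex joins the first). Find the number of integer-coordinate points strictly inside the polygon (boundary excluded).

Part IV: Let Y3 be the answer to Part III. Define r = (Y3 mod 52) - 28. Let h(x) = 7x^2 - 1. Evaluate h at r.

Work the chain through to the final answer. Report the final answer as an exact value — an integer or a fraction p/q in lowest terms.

174

Part I: total draws C(10,3) = 120; favorable C(8,3) = 56; P = 7/15; answer 7/15
Part II: Y1 = 7/15; threaded value p + q = 22; w = -18; a(2) = 1*(-41) - 3*(-18) = 13; iterating: a(2)=13, a(3)=136, a(4)=97, a(5)=-311, a(6)=-602, a(7)=331, a(8)=2137, a(9)=1144, a(10)=-5267, a(11)=-8699; answer -8699
Part III: Y2 = -8699; d = -16; cross terms: (-14*-37 - 13*-27)=869, (13*24 - 32*-37)=1496, (32*9 - -16*24)=672, (-16*3 - -27*9)=195, (-27*-27 - -14*3)=771; twice the area = |4003| = 4003; area = 4003/2; boundary points = 1 + 1 + 3 + 1 + 1 = 7; strictly interior points = area - boundary/2 + 1 = 1999; answer 1999
Part IV: Y3 = 1999; r = -5; 7*(-5)^2 - 1 = (175) + (-1) = 174; answer 174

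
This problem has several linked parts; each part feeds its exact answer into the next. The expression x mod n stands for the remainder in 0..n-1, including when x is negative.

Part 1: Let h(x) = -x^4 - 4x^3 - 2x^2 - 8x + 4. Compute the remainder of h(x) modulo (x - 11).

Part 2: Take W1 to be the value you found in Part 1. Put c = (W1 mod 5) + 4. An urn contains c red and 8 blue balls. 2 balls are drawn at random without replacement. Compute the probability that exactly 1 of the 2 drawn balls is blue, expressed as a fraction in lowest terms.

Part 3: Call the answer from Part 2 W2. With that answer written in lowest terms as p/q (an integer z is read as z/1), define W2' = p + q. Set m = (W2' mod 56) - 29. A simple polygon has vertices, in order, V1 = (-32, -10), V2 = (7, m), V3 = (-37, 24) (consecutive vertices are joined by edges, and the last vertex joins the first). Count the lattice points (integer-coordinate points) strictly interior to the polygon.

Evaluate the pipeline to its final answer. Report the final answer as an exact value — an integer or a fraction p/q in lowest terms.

Part 1: remainder = value at the root: -1*(11)^4 - 4*(11)^3 - 2*(11)^2 - 8*(11)^1 + 4 = (-14641) + (-5324) + (-242) + (-88) + (4) = -20291; answer -20291
Part 2: W1 = -20291; c = 8; total draws C(16,2) = 120; favorable C(8,1)*C(8,1) = 64; P = 8/15; answer 8/15
Part 3: W2 = 8/15; threaded value p + q = 23; m = -6; cross terms: (-32*-6 - 7*-10)=262, (7*24 - -37*-6)=-54, (-37*-10 - -32*24)=1138; twice the area = |1346| = 1346; area = 673; boundary points = 1 + 2 + 1 = 4; strictly interior points = area - boundary/2 + 1 = 672; answer 672

672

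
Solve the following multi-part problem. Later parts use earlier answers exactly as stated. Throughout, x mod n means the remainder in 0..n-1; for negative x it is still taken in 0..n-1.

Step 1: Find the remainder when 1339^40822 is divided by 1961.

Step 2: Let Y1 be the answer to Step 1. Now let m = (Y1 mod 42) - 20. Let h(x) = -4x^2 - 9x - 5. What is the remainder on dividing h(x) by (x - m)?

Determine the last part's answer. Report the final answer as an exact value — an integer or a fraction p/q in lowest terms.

-1008

Step 1: squarings mod 1961: 1339^1=1339, 1339^2=567, 1339^4=1846, 1339^8=1459, 1339^16=996, 1339^32=1711, 1339^64=1709, 1339^128=752, 1339^256=736, 1339^512=460, 1339^1024=1773, 1339^2048=46, 1339^4096=155, 1339^8192=493, 1339^16384=1846, 1339^32768=1459; 1339^40822 = 1339^2 * 1339^4 * 1339^16 * 1339^32 * 1339^64 * 1339^256 * 1339^512 * 1339^1024 * 1339^2048 * 1339^4096 * 1339^32768 = 885 (mod 1961); answer 885
Step 2: Y1 = 885; m = -17; remainder = value at the root: -4*(-17)^2 - 9*(-17)^1 - 5 = (-1156) + (153) + (-5) = -1008; answer -1008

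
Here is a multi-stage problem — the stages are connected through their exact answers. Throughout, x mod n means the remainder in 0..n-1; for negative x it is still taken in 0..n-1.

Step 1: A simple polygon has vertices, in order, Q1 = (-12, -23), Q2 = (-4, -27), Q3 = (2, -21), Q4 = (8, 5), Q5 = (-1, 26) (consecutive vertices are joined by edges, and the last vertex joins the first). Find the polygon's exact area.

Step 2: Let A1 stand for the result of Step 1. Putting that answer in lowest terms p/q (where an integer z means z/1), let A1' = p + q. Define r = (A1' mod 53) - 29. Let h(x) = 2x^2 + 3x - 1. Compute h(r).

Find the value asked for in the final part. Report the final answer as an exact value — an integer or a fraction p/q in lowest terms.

Step 1: cross terms: (-12*-27 - -4*-23)=232, (-4*-21 - 2*-27)=138, (2*5 - 8*-21)=178, (8*26 - -1*5)=213, (-1*-23 - -12*26)=335; twice the area = |1096| = 1096; area = 548; answer 548
Step 2: A1 = 548; threaded value p + q = 549; r = -10; 2*(-10)^2 + 3*(-10)^1 - 1 = (200) + (-30) + (-1) = 169; answer 169

169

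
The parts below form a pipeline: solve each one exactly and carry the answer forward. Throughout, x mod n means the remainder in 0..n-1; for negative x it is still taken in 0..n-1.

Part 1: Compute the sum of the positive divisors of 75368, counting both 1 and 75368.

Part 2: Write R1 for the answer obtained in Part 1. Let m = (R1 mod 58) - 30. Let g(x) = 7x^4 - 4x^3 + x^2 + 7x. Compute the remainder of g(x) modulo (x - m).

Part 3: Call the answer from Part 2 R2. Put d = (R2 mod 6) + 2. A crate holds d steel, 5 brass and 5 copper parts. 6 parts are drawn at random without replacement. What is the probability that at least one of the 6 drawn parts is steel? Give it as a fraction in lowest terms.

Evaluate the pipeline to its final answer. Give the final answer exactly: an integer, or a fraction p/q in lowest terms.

Part 1: 75368 = 2^3 * 9421; sigma = (1 + 2 + 4 + 8) * (1 + 9421) = 15 * 9422 = 141330; answer 141330
Part 2: R1 = 141330; m = 12; remainder = value at the root: 7*(12)^4 - 4*(12)^3 + 1*(12)^2 + 7*(12)^1 = (145152) + (-6912) + (144) + (84) = 138468; answer 138468
Part 3: R2 = 138468; d = 2; total draws C(12,6) = 924; complement C(10,6) = 210; favorable 924 - 210 = 714; P = 17/22; answer 17/22

17/22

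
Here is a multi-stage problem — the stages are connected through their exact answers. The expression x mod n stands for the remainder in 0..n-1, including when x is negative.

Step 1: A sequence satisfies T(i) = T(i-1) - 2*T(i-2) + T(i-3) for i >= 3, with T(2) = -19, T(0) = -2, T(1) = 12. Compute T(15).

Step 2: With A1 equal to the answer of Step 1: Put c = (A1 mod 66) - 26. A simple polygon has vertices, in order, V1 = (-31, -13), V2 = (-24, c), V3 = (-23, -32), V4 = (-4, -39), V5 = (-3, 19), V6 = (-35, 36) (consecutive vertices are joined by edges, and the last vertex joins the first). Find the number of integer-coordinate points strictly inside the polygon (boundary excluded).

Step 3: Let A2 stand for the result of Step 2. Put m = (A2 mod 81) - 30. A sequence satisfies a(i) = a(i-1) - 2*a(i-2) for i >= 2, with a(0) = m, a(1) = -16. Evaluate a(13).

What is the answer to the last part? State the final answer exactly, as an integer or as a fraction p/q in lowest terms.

16

Step 1: T(3) = 1*(-19) - 2*(12) + 1*(-2) = -45; iterating: T(3)=-45, T(4)=5, T(5)=76, T(6)=21, T(7)=-126, T(8)=-92, T(9)=181, T(10)=239, T(11)=-215, T(12)=-512, T(13)=157, T(14)=966, T(15)=140; answer 140
Step 2: A1 = 140; c = -18; cross terms: (-31*-18 - -24*-13)=246, (-24*-32 - -23*-18)=354, (-23*-39 - -4*-32)=769, (-4*19 - -3*-39)=-193, (-3*36 - -35*19)=557, (-35*-13 - -31*36)=1571; twice the area = |3304| = 3304; area = 1652; boundary points = 1 + 1 + 1 + 1 + 1 + 1 = 6; strictly interior points = area - boundary/2 + 1 = 1650; answer 1650
Step 3: A2 = 1650; m = 0; a(2) = 1*(-16) - 2*(0) = -16; iterating: a(2)=-16, a(3)=16, a(4)=48, a(5)=16, a(6)=-80, a(7)=-112, a(8)=48, a(9)=272, a(10)=176, a(11)=-368, a(12)=-720, a(13)=16; answer 16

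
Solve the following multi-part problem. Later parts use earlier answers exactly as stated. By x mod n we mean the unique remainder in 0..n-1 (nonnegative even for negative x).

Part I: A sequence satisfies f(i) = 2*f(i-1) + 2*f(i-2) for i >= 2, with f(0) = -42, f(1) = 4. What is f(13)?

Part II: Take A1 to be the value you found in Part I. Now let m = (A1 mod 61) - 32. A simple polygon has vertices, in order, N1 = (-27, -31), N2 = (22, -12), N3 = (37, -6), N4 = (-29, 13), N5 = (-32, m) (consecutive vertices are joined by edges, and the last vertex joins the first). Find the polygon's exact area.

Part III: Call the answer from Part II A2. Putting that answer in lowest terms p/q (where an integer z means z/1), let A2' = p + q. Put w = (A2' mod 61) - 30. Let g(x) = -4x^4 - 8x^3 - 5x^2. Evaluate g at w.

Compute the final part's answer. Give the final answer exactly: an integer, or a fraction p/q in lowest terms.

Part I: f(2) = 2*(4) + 2*(-42) = -76; iterating: f(2)=-76, f(3)=-144, f(4)=-440, f(5)=-1168, f(6)=-3216, f(7)=-8768, f(8)=-23968, f(9)=-65472, f(10)=-178880, f(11)=-488704, f(12)=-1335168, f(13)=-3647744; answer -3647744
Part II: A1 = -3647744; m = 24; cross terms: (-27*-12 - 22*-31)=1006, (22*-6 - 37*-12)=312, (37*13 - -29*-6)=307, (-29*24 - -32*13)=-280, (-32*-31 - -27*24)=1640; twice the area = |2985| = 2985; area = 2985/2; answer 2985/2
Part III: A2 = 2985/2; threaded value p + q = 2987; w = 29; -4*(29)^4 - 8*(29)^3 - 5*(29)^2 = (-2829124) + (-195112) + (-4205) = -3028441; answer -3028441

-3028441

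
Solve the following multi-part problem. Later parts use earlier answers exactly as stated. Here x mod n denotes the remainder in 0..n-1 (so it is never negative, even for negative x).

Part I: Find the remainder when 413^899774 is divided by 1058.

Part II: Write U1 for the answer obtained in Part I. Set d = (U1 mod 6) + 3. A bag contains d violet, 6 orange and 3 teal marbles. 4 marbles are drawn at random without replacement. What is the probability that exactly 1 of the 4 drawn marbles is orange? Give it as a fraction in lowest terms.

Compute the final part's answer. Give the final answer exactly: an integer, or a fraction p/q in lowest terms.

42/143

Part I: squarings mod 1058: 413^1=413, 413^2=231, 413^4=461, 413^8=921, 413^16=783, 413^32=507, 413^64=1013, 413^128=967, 413^256=875, 413^512=691, 413^1024=323, 413^2048=645, 413^4096=231, 413^8192=461, 413^16384=921, 413^32768=783, 413^65536=507, 413^131072=1013, 413^262144=967, 413^524288=875; 413^899774 = 413^2 * 413^4 * 413^8 * 413^16 * 413^32 * 413^128 * 413^512 * 413^2048 * 413^4096 * 413^8192 * 413^32768 * 413^65536 * 413^262144 * 413^524288 = 553 (mod 1058); answer 553
Part II: U1 = 553; d = 4; total draws C(13,4) = 715; favorable C(6,1)*C(7,3) = 210; P = 42/143; answer 42/143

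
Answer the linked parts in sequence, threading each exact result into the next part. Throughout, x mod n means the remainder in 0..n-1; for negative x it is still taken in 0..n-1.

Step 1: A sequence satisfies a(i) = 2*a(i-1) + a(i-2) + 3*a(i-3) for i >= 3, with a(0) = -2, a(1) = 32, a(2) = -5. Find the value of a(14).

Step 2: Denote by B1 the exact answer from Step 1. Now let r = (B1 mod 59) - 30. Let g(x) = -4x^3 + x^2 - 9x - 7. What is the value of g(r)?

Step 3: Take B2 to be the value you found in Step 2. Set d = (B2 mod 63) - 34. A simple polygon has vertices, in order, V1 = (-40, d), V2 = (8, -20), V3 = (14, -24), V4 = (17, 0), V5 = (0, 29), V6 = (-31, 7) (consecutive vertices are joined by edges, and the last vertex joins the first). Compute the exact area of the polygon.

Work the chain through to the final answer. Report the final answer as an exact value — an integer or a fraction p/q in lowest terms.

1601

Step 1: a(3) = 2*(-5) + 1*(32) + 3*(-2) = 16; iterating: a(3)=16, a(4)=123, a(5)=247, a(6)=665, a(7)=1946, a(8)=5298, a(9)=14537, a(10)=40210, a(11)=110851, a(12)=305523, a(13)=842527, a(14)=2323130; answer 2323130
Step 2: B1 = 2323130; r = -25; -4*(-25)^3 + 1*(-25)^2 - 9*(-25)^1 - 7 = (62500) + (625) + (225) + (-7) = 63343; answer 63343
Step 3: B2 = 63343; d = -6; cross terms: (-40*-20 - 8*-6)=848, (8*-24 - 14*-20)=88, (14*0 - 17*-24)=408, (17*29 - 0*0)=493, (0*7 - -31*29)=899, (-31*-6 - -40*7)=466; twice the area = |3202| = 3202; area = 1601; answer 1601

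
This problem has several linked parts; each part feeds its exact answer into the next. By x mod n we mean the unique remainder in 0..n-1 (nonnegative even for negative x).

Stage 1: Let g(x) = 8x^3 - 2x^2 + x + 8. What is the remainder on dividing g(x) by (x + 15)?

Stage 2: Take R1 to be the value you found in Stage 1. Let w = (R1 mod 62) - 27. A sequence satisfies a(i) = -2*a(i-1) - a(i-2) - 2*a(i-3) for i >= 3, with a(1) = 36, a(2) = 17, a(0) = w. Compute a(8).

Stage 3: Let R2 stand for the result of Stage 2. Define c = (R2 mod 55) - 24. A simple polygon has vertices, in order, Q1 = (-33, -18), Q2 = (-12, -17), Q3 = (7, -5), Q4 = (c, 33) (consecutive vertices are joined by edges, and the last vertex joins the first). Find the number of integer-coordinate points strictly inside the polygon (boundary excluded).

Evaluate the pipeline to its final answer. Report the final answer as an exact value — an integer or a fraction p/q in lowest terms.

810

Stage 1: remainder = value at the root: 8*(-15)^3 - 2*(-15)^2 + 1*(-15)^1 + 8 = (-27000) + (-450) + (-15) + (8) = -27457; answer -27457
Stage 2: R1 = -27457; w = -18; a(3) = -2*(17) - 1*(36) - 2*(-18) = -34; iterating: a(3)=-34, a(4)=-21, a(5)=42, a(6)=5, a(7)=-10, a(8)=-69; answer -69
Stage 3: R2 = -69; c = 17; cross terms: (-33*-17 - -12*-18)=345, (-12*-5 - 7*-17)=179, (7*33 - 17*-5)=316, (17*-18 - -33*33)=783; twice the area = |1623| = 1623; area = 1623/2; boundary points = 1 + 1 + 2 + 1 = 5; strictly interior points = area - boundary/2 + 1 = 810; answer 810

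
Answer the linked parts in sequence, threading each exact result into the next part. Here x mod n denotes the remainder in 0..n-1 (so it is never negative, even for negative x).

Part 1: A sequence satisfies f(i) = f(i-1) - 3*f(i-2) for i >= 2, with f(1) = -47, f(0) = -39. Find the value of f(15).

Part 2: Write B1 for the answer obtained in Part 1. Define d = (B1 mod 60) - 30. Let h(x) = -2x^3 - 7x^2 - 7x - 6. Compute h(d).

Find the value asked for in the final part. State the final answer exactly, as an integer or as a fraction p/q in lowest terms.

Part 1: f(2) = 1*(-47) - 3*(-39) = 70; iterating: f(2)=70, f(3)=211, f(4)=1, f(5)=-632, f(6)=-635, f(7)=1261, f(8)=3166, f(9)=-617, f(10)=-10115, f(11)=-8264, f(12)=22081, f(13)=46873, f(14)=-19370, f(15)=-159989; answer -159989
Part 2: B1 = -159989; d = 1; -2*(1)^3 - 7*(1)^2 - 7*(1)^1 - 6 = (-2) + (-7) + (-7) + (-6) = -22; answer -22

-22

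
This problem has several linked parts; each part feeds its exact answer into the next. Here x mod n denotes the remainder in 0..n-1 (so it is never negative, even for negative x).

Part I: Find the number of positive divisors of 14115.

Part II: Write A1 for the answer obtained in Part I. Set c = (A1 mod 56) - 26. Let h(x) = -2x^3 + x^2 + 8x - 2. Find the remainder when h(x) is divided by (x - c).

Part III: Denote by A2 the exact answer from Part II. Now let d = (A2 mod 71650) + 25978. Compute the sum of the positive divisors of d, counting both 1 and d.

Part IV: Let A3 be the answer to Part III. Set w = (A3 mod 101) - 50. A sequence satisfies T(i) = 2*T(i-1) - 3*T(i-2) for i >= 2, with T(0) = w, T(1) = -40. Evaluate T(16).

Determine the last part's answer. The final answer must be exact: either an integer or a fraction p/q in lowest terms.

Part I: 14115 = 3 * 5 * 941; number of divisors = (1+1) * (1+1) * (1+1) = 8; answer 8
Part II: A1 = 8; c = -18; remainder = value at the root: -2*(-18)^3 + 1*(-18)^2 + 8*(-18)^1 - 2 = (11664) + (324) + (-144) + (-2) = 11842; answer 11842
Part III: A2 = 11842; d = 37820; 37820 = 2^2 * 5 * 31 * 61; sigma = (1 + 2 + 4) * (1 + 5) * (1 + 31) * (1 + 61) = 7 * 6 * 32 * 62 = 83328; answer 83328
Part IV: A3 = 83328; w = -47; T(2) = 2*(-40) - 3*(-47) = 61; iterating: T(2)=61, T(3)=242, T(4)=301, T(5)=-124, T(6)=-1151, T(7)=-1930, T(8)=-407, T(9)=4976, T(10)=11173, T(11)=7418, T(12)=-18683, T(13)=-59620, T(14)=-63191, T(15)=52478, T(16)=294529; answer 294529

294529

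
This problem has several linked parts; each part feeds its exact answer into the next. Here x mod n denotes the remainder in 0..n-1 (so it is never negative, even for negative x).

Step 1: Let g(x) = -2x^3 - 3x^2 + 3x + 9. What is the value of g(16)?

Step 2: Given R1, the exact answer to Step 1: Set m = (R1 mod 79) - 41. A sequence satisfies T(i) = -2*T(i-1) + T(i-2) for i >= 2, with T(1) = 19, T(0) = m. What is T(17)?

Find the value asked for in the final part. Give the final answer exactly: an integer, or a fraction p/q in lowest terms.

Step 1: -2*(16)^3 - 3*(16)^2 + 3*(16)^1 + 9 = (-8192) + (-768) + (48) + (9) = -8903; answer -8903
Step 2: R1 = -8903; m = -17; T(2) = -2*(19) + 1*(-17) = -55; iterating: T(2)=-55, T(3)=129, T(4)=-313, T(5)=755, T(6)=-1823, T(7)=4401, T(8)=-10625, T(9)=25651, T(10)=-61927, T(11)=149505, T(12)=-360937, T(13)=871379, T(14)=-2103695, T(15)=5078769, T(16)=-12261233, T(17)=29601235; answer 29601235

29601235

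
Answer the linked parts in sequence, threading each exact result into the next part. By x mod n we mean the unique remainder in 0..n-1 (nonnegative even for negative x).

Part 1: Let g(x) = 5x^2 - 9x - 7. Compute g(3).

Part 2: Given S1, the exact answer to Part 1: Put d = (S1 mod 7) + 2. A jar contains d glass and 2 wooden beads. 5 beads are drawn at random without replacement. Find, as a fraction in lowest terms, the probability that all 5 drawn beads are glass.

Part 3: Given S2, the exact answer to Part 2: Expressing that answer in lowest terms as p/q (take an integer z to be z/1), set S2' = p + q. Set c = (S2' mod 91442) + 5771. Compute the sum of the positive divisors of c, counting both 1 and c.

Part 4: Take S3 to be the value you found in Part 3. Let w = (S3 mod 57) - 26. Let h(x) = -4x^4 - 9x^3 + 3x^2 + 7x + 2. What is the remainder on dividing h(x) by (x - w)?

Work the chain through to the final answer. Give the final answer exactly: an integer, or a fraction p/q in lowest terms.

Part 1: 5*(3)^2 - 9*(3)^1 - 7 = (45) + (-27) + (-7) = 11; answer 11
Part 2: S1 = 11; d = 6; total draws C(8,5) = 56; favorable C(6,5) = 6; P = 3/28; answer 3/28
Part 3: S2 = 3/28; threaded value p + q = 31; c = 5802; 5802 = 2 * 3 * 967; sigma = (1 + 2) * (1 + 3) * (1 + 967) = 3 * 4 * 968 = 11616; answer 11616
Part 4: S3 = 11616; w = 19; remainder = value at the root: -4*(19)^4 - 9*(19)^3 + 3*(19)^2 + 7*(19)^1 + 2 = (-521284) + (-61731) + (1083) + (133) + (2) = -581797; answer -581797

-581797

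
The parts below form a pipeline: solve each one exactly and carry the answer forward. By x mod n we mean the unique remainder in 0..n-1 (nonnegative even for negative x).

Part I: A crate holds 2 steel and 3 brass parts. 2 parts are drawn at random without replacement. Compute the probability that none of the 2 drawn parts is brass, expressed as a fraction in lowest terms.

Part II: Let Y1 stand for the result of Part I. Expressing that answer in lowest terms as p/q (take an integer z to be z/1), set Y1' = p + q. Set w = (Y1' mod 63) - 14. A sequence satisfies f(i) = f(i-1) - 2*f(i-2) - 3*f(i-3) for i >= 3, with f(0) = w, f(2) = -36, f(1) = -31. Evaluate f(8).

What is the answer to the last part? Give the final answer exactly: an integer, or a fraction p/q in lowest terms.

-1523

Part I: total draws C(5,2) = 10; favorable C(2,2) = 1; P = 1/10; answer 1/10
Part II: Y1 = 1/10; threaded value p + q = 11; w = -3; f(3) = 1*(-36) - 2*(-31) - 3*(-3) = 35; iterating: f(3)=35, f(4)=200, f(5)=238, f(6)=-267, f(7)=-1343, f(8)=-1523; answer -1523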